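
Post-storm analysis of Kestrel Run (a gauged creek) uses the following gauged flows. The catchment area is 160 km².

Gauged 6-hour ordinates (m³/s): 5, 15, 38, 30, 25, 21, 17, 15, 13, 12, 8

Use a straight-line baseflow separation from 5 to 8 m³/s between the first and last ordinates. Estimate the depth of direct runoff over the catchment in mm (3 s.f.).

d ≈ 17.2 mm

Direct runoff: 0.00, 9.70, 32.40, 24.10, 18.80, 14.50, 10.20, 7.90, 5.60, 4.30, 0.00 m³/s; ΣQ_DR = 127.5 m³/s.
V = ΣQ_DR · Δt = 127.5 × 21600 s = 2.754 × 10^6 m³.
Over A = 160 km², depth = V / A = 17.2 mm.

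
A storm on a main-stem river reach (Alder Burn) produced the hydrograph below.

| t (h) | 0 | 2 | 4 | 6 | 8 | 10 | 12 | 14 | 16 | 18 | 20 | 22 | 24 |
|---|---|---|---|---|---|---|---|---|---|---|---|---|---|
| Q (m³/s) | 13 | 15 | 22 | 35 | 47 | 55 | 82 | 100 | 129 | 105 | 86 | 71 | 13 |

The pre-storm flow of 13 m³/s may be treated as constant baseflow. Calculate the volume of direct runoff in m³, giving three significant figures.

V ≈ 4.35 × 10^6 m³

Direct-runoff ordinates (Q − Q_b): 0.0, 2.0, 9.0, 22.0, 34.0, 42.0, 69.0, 87.0, 116.0, 92.0, 73.0, 58.0, 0.0 m³/s.
ΣQ_DR = 604.0 m³/s.
With Δt = 2 h = 7200 s, V = ΣQ_DR · Δt = 604.0 × 7200 = 4.35 × 10^6 m³.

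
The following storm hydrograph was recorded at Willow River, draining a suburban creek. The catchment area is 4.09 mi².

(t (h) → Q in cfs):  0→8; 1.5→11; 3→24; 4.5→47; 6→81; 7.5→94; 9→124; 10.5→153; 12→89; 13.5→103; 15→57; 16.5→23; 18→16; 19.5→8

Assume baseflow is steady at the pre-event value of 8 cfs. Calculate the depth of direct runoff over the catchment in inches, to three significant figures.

Direct runoff: 0.0, 3.0, 16.0, 39.0, 73.0, 86.0, 116.0, 145.0, 81.0, 95.0, 49.0, 15.0, 8.0, 0.0 cfs; ΣQ_DR = 726.0 cfs.
V = ΣQ_DR · Δt = 726.0 × 5400 s = 3.920 × 10^6 ft³.
Over A = 4.09 mi², depth = V / A = 0.413 in.

d ≈ 0.413 in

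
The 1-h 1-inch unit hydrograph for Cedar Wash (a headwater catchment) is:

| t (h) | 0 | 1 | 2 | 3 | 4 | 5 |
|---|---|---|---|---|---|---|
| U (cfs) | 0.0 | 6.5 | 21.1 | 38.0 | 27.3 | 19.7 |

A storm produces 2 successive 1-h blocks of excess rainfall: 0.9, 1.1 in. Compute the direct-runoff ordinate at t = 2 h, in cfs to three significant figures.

By discrete convolution, Q_j = Σ (P_i / 1 in) · U_{j−i}.
At t = 2 h (j=2): Q = (0.9/1)·21.1 + (1.1/1)·6.5 = 26.1 cfs.

Q ≈ 26.1 cfs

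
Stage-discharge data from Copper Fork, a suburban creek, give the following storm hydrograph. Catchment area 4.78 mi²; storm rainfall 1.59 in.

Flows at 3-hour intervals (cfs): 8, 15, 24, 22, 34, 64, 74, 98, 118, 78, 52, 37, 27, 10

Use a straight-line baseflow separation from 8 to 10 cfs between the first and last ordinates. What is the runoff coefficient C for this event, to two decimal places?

C ≈ 0.33

ΣQ_DR = 535.0 cfs; V = ΣQ_DR·Δt = 5.778 × 10^6 ft³.
Runoff depth d = V / A = 0.5203 in.
C = d / P = 0.5203 / 1.59 = 0.33.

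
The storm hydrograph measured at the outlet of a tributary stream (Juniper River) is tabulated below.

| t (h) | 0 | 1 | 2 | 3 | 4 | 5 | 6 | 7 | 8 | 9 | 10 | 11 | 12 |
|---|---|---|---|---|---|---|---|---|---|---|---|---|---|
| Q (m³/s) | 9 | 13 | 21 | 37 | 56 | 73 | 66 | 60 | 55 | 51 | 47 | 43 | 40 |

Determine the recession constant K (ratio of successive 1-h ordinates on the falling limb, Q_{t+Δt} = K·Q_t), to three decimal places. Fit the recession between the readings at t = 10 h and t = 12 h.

K ≈ 0.923

Using the recession-limb readings at t = 10 h and t = 12 h: Q falls from 47 to 40 m³/s over 2 intervals.
K = (Q₂/Q₁)^(1/2) = (40/47)^(1/2) = 0.923.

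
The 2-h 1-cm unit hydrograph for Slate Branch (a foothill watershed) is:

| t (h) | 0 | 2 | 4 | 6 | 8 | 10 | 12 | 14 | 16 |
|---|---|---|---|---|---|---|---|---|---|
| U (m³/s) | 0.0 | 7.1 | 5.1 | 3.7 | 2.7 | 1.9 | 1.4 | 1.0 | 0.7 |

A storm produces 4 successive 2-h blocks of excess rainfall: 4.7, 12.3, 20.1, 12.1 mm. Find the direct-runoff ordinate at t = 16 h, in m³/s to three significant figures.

By discrete convolution, Q_j = Σ (P_i / 10 mm) · U_{j−i}.
At t = 16 h (j=8): Q = (4.7/10)·0.7 + (12.3/10)·1.0 + (20.1/10)·1.4 + (12.1/10)·1.9 = 6.67 m³/s.

Q ≈ 6.67 m³/s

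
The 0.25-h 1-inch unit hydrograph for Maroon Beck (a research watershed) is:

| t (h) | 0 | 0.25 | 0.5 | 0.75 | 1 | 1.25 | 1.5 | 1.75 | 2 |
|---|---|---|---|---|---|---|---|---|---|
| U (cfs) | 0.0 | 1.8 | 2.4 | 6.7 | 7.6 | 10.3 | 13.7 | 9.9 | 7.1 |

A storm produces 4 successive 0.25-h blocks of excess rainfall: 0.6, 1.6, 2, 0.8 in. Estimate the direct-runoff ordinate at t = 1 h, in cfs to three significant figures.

By discrete convolution, Q_j = Σ (P_i / 1 in) · U_{j−i}.
At t = 1 h (j=4): Q = (0.6/1)·7.6 + (1.6/1)·6.7 + (2/1)·2.4 + (0.8/1)·1.8 = 21.5 cfs.

Q ≈ 21.5 cfs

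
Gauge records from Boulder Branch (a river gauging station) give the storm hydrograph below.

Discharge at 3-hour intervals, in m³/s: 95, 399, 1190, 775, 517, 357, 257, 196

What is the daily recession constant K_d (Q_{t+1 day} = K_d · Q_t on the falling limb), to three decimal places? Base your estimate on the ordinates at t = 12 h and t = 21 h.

K_d ≈ 0.075

Between t = 12 h and t = 21 h the flow falls from 517 to 196 m³/s over 3×3 h = 9 h.
Per-interval ratio K = (196/517)^(1/3) = 0.7237; K_d = K^(24/3) = 0.075.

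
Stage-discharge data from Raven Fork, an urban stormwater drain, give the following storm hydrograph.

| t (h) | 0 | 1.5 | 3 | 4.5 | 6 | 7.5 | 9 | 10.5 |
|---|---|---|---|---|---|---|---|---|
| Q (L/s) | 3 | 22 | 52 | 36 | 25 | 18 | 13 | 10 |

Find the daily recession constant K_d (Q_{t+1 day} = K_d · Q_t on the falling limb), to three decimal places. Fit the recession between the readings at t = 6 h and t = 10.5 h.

K_d ≈ 0.008

Between t = 6 h and t = 10.5 h the flow falls from 25 to 10 L/s over 3×1.5 h = 4.5 h.
Per-interval ratio K = (10/25)^(1/3) = 0.7368; K_d = K^(24/1.5) = 0.008.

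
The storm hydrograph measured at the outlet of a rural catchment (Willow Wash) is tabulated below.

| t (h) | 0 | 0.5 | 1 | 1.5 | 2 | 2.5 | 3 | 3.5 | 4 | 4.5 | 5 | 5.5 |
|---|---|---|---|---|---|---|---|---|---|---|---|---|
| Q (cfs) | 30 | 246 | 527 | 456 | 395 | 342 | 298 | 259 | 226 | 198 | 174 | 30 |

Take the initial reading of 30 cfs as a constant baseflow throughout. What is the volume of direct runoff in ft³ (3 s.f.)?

Direct-runoff ordinates (Q − Q_b): 0.0, 216.0, 497.0, 426.0, 365.0, 312.0, 268.0, 229.0, 196.0, 168.0, 144.0, 0.0 cfs.
ΣQ_DR = 2821 cfs.
With Δt = 0.5 h = 1800 s, V = ΣQ_DR · Δt = 2821 × 1800 = 5.08 × 10^6 ft³.

V ≈ 5.08 × 10^6 ft³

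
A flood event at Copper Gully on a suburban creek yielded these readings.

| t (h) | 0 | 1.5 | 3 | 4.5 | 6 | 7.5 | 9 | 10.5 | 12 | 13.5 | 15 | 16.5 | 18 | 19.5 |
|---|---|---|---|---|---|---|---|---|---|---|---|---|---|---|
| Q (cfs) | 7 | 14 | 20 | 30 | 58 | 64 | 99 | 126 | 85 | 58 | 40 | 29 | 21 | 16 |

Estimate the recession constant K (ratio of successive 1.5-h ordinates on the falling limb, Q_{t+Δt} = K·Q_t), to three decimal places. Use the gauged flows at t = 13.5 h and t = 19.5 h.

Using the recession-limb readings at t = 13.5 h and t = 19.5 h: Q falls from 58 to 16 cfs over 4 intervals.
K = (Q₂/Q₁)^(1/4) = (16/58)^(1/4) = 0.725.

K ≈ 0.725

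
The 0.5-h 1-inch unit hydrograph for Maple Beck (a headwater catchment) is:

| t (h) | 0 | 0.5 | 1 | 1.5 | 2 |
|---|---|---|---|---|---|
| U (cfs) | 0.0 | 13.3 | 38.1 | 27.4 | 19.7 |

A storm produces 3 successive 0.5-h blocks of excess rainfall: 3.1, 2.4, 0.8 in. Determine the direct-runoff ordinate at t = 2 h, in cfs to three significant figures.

By discrete convolution, Q_j = Σ (P_i / 1 in) · U_{j−i}.
At t = 2 h (j=4): Q = (3.1/1)·19.7 + (2.4/1)·27.4 + (0.8/1)·38.1 = 157 cfs.

Q ≈ 157 cfs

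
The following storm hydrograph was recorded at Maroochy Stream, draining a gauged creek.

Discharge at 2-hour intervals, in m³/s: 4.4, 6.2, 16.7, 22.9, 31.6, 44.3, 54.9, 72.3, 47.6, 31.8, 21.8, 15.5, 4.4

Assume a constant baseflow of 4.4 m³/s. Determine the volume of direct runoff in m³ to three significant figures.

V ≈ 2.28 × 10^6 m³

Direct-runoff ordinates (Q − Q_b): 0.0, 1.8, 12.3, 18.5, 27.2, 39.9, 50.5, 67.9, 43.2, 27.4, 17.4, 11.1, 0.0 m³/s.
ΣQ_DR = 317.2 m³/s.
With Δt = 2 h = 7200 s, V = ΣQ_DR · Δt = 317.2 × 7200 = 2.28 × 10^6 m³.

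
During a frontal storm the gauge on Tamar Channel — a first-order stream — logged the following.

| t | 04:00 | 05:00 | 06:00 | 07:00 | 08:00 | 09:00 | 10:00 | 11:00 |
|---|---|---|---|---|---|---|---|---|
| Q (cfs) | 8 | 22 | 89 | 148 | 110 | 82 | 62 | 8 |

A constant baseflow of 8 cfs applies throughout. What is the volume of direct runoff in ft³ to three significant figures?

Direct-runoff ordinates (Q − Q_b): 0.0, 14.0, 81.0, 140.0, 102.0, 74.0, 54.0, 0.0 cfs.
ΣQ_DR = 465.0 cfs.
With Δt = 1 h = 3600 s, V = ΣQ_DR · Δt = 465.0 × 3600 = 1.67 × 10^6 ft³.

V ≈ 1.67 × 10^6 ft³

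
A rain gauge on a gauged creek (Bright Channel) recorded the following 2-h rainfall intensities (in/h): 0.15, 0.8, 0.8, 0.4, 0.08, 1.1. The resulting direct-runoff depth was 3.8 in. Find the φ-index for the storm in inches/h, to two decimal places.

Only the 4 blocks with intensity above φ contribute runoff: 0.8, 0.8, 0.4, 1.1 in/h.
Σ(I−φ)·Δt = d  ⇒  (0.8+0.8+0.4+1.1 − 4φ)·2 = 3.8
φ = (3.100 − 3.8/2) / 4 = 0.30 in/h.

φ ≈ 0.30 in/h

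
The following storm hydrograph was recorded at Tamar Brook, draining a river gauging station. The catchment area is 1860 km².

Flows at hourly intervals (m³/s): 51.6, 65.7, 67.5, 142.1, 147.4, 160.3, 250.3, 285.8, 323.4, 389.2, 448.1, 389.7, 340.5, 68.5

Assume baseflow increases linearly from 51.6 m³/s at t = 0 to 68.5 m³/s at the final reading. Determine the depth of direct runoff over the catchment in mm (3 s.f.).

Direct runoff: 0.00, 12.80, 13.30, 86.60, 90.60, 102.20, 190.90, 225.10, 261.40, 325.90, 383.50, 323.80, 273.30, 0.00 m³/s; ΣQ_DR = 2289 m³/s.
V = ΣQ_DR · Δt = 2289 × 3600 s = 8.242 × 10^6 m³.
Over A = 1860 km², depth = V / A = 4.43 mm.

d ≈ 4.43 mm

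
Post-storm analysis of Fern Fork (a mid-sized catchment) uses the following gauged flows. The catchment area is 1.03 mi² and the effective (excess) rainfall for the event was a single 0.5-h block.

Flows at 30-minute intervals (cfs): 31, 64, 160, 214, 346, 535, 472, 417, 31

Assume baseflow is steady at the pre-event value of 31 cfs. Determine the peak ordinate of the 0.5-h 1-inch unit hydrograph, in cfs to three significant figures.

Direct runoff: 0.0, 33.0, 129.0, 183.0, 315.0, 504.0, 441.0, 386.0, 0.0 cfs; ΣQ_DR = 1991 cfs, peak = 504.0 cfs.
Runoff depth d = ΣQ_DR·Δt / A = 1991 × 1800 / (1.03 mi²) = 1.498 in.
The 1-inch UH is the DRH scaled by (1 in)/d, so U_p = 504.0 × 1/1.498 = 337 cfs.

U_p ≈ 337 cfs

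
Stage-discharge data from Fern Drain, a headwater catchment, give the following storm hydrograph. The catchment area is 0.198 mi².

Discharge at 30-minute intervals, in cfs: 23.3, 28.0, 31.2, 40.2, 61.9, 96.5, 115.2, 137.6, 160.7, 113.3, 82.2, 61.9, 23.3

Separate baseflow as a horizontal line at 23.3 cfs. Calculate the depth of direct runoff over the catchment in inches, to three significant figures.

d ≈ 2.63 in

Direct runoff: 0.0, 4.7, 7.9, 16.9, 38.6, 73.2, 91.9, 114.3, 137.4, 90.0, 58.9, 38.6, 0.0 cfs; ΣQ_DR = 672.4 cfs.
V = ΣQ_DR · Δt = 672.4 × 1800 s = 1.210 × 10^6 ft³.
Over A = 0.198 mi², depth = V / A = 2.63 in.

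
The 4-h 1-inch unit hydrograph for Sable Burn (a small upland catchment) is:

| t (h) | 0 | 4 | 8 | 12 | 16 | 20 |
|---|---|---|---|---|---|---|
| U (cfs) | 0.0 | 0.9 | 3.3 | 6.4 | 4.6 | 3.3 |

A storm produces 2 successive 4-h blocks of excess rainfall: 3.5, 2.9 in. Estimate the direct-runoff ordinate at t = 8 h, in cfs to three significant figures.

By discrete convolution, Q_j = Σ (P_i / 1 in) · U_{j−i}.
At t = 8 h (j=2): Q = (3.5/1)·3.3 + (2.9/1)·0.9 = 14.2 cfs.

Q ≈ 14.2 cfs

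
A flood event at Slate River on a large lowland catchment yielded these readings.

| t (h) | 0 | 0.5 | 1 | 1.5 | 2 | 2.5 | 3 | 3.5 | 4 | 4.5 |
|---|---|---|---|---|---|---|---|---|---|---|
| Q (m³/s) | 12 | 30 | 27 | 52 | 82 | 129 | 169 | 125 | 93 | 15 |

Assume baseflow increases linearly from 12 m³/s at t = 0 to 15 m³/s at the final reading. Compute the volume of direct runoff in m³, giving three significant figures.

Direct-runoff ordinates (Q − Q_b): 0.00, 17.67, 14.33, 39.00, 68.67, 115.33, 155.00, 110.67, 78.33, 0.00 m³/s.
ΣQ_DR = 599.0 m³/s.
With Δt = 0.5 h = 1800 s, V = ΣQ_DR · Δt = 599.0 × 1800 = 1.08 × 10^6 m³.

V ≈ 1.08 × 10^6 m³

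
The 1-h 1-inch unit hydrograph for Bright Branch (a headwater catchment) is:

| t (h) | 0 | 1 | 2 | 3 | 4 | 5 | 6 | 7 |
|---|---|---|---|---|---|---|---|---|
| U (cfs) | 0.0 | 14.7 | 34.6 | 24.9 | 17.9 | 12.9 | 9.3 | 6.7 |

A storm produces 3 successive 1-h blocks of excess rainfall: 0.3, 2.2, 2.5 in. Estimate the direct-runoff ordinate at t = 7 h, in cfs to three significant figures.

Q ≈ 54.7 cfs

By discrete convolution, Q_j = Σ (P_i / 1 in) · U_{j−i}.
At t = 7 h (j=7): Q = (0.3/1)·6.7 + (2.2/1)·9.3 + (2.5/1)·12.9 = 54.7 cfs.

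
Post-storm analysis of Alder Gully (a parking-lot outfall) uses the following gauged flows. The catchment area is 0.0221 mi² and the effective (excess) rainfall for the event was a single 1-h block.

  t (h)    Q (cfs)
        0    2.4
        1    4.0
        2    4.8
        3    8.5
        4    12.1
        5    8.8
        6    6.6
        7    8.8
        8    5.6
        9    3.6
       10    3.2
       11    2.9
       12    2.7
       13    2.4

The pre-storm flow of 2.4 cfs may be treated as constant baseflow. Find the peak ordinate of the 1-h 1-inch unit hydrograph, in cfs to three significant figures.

Direct runoff: 0.0, 1.6, 2.4, 6.1, 9.7, 6.4, 4.2, 6.4, 3.2, 1.2, 0.8, 0.5, 0.3, 0.0 cfs; ΣQ_DR = 42.80 cfs, peak = 9.7 cfs.
Runoff depth d = ΣQ_DR·Δt / A = 42.80 × 3600 / (0.0221 mi²) = 3.001 in.
The 1-inch UH is the DRH scaled by (1 in)/d, so U_p = 9.7 × 1/3.001 = 3.23 cfs.

U_p ≈ 3.23 cfs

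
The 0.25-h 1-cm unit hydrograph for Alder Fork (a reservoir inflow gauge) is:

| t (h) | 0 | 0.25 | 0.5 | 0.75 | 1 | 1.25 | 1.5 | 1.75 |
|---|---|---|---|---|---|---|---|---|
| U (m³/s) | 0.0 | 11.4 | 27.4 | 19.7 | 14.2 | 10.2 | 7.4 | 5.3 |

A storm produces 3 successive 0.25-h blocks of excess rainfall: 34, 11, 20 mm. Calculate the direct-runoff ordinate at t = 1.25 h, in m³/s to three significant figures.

Q ≈ 89.7 m³/s

By discrete convolution, Q_j = Σ (P_i / 10 mm) · U_{j−i}.
At t = 1.25 h (j=5): Q = (34/10)·10.2 + (11/10)·14.2 + (20/10)·19.7 = 89.7 m³/s.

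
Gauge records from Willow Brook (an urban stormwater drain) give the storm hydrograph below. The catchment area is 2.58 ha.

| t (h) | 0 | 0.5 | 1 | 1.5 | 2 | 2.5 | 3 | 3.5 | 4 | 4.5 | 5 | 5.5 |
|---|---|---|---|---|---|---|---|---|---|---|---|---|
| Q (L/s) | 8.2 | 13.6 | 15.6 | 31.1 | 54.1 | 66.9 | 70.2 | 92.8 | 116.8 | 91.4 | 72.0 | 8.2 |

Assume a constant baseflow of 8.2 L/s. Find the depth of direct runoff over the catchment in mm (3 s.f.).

d ≈ 37.8 mm

Direct runoff: 0.0, 5.4, 7.4, 22.9, 45.9, 58.7, 62.0, 84.6, 108.6, 83.2, 63.8, 0.0 L/s; ΣQ_DR = 542.5 L/s.
V = ΣQ_DR · Δt = 542.5 × 1800 s = 9.765 × 10^5 L.
Over A = 2.58 ha, depth = V / A = 37.8 mm.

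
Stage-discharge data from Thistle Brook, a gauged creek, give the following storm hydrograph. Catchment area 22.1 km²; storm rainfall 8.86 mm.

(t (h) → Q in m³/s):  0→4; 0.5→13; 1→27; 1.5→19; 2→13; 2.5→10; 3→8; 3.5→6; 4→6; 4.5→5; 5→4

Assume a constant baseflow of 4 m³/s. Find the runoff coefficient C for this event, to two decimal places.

C ≈ 0.65

ΣQ_DR = 71.00 m³/s; V = ΣQ_DR·Δt = 1.278 × 10^5 m³.
Runoff depth d = V / A = 5.783 mm.
C = d / P = 5.783 / 8.86 = 0.65.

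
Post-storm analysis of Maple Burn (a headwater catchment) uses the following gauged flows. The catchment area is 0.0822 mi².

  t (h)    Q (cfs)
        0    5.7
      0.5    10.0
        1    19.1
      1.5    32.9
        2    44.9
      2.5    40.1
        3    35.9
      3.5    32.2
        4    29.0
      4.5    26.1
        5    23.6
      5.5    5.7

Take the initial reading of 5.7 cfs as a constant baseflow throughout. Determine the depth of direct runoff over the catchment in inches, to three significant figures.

Direct runoff: 0.0, 4.3, 13.4, 27.2, 39.2, 34.4, 30.2, 26.5, 23.3, 20.4, 17.9, 0.0 cfs; ΣQ_DR = 236.8 cfs.
V = ΣQ_DR · Δt = 236.8 × 1800 s = 4.262 × 10^5 ft³.
Over A = 0.0822 mi², depth = V / A = 2.23 in.

d ≈ 2.23 in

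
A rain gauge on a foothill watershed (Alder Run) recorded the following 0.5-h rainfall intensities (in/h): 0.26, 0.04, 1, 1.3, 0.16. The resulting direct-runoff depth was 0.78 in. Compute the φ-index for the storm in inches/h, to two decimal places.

Only the 2 blocks with intensity above φ contribute runoff: 1, 1.3 in/h.
Σ(I−φ)·Δt = d  ⇒  (1+1.3 − 2φ)·0.5 = 0.78
φ = (2.300 − 0.78/0.5) / 2 = 0.37 in/h.

φ ≈ 0.37 in/h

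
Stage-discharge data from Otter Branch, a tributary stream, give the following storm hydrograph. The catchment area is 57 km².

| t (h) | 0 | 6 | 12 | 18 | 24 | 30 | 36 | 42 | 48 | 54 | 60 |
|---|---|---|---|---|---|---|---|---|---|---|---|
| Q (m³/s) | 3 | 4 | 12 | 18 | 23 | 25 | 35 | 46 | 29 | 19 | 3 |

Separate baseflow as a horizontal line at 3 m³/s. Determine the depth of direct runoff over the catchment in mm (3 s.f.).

d ≈ 69.7 mm

Direct runoff: 0.0, 1.0, 9.0, 15.0, 20.0, 22.0, 32.0, 43.0, 26.0, 16.0, 0.0 m³/s; ΣQ_DR = 184.0 m³/s.
V = ΣQ_DR · Δt = 184.0 × 21600 s = 3.974 × 10^6 m³.
Over A = 57 km², depth = V / A = 69.7 mm.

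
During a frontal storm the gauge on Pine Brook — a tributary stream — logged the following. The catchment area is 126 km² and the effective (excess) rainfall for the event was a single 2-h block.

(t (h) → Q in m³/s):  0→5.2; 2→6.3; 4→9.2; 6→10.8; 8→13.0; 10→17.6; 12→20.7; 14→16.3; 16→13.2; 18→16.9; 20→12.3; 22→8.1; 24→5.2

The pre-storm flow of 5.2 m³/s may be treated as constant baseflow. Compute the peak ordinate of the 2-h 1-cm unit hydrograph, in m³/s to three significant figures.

U_p ≈ 31.1 m³/s

Direct runoff: 0.0, 1.1, 4.0, 5.6, 7.8, 12.4, 15.5, 11.1, 8.0, 11.7, 7.1, 2.9, 0.0 m³/s; ΣQ_DR = 87.20 m³/s, peak = 15.5 m³/s.
Runoff depth d = ΣQ_DR·Δt / A = 87.20 × 7200 / (126 km²) = 4.983 mm.
The 1-cm UH is the DRH scaled by (10 mm)/d, so U_p = 15.5 × 10/4.983 = 31.1 m³/s.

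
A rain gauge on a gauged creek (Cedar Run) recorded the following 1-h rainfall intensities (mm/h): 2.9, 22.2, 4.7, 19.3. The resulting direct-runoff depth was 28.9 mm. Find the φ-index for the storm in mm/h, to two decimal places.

φ ≈ 6.30 mm/h

Only the 2 blocks with intensity above φ contribute runoff: 22.2, 19.3 mm/h.
Σ(I−φ)·Δt = d  ⇒  (22.2+19.3 − 2φ)·1 = 28.9
φ = (41.50 − 28.9/1) / 2 = 6.30 mm/h.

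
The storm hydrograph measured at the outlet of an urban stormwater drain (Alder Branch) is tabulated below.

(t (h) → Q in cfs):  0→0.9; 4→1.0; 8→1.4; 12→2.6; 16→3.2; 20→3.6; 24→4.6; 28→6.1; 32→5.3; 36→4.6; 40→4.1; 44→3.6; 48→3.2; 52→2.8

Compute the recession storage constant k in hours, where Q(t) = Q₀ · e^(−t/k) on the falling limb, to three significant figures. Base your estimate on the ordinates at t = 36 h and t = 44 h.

On the falling limb, Q drops from 4.6 to 3.6 cfs between t = 36 h and t = 44 h (Δt = 8 h).
k = −Δt / ln(Q₂/Q₁) = −8 / ln(3.6/4.6) = 32.6 h.

k ≈ 32.6 h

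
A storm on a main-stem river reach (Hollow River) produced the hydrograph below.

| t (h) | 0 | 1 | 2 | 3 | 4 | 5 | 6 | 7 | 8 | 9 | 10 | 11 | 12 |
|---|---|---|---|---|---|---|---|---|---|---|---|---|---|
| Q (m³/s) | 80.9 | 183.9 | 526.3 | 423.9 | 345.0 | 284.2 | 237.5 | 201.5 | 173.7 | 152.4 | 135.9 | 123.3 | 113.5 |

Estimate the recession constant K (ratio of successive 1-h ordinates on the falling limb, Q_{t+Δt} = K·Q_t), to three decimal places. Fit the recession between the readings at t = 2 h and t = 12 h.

K ≈ 0.858

Using the recession-limb readings at t = 2 h and t = 12 h: Q falls from 526.3 to 113.5 m³/s over 10 intervals.
K = (Q₂/Q₁)^(1/10) = (113.5/526.3)^(1/10) = 0.858.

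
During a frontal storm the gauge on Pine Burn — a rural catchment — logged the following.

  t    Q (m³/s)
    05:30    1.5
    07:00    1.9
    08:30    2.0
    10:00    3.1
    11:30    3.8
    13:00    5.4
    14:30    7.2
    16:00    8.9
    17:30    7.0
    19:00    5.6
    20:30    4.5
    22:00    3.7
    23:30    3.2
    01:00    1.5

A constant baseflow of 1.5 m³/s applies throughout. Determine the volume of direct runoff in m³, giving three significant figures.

V ≈ 2.07 × 10^5 m³

Direct-runoff ordinates (Q − Q_b): 0.0, 0.4, 0.5, 1.6, 2.3, 3.9, 5.7, 7.4, 5.5, 4.1, 3.0, 2.2, 1.7, 0.0 m³/s.
ΣQ_DR = 38.30 m³/s.
With Δt = 1.5 h = 5400 s, V = ΣQ_DR · Δt = 38.30 × 5400 = 2.07 × 10^5 m³.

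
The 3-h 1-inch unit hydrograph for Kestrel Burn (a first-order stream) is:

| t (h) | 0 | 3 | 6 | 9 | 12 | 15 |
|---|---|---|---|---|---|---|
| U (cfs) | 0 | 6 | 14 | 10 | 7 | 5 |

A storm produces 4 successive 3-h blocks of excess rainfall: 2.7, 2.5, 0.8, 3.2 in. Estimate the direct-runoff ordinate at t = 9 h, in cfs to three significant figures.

By discrete convolution, Q_j = Σ (P_i / 1 in) · U_{j−i}.
At t = 9 h (j=3): Q = (2.7/1)·10 + (2.5/1)·14 + (0.8/1)·6 + (3.2/1)·0 = 66.8 cfs.

Q ≈ 66.8 cfs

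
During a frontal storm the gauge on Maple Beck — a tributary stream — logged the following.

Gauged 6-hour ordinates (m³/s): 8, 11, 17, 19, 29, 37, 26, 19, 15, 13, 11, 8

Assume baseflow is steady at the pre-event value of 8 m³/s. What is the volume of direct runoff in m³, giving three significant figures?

V ≈ 2.53 × 10^6 m³

Direct-runoff ordinates (Q − Q_b): 0.0, 3.0, 9.0, 11.0, 21.0, 29.0, 18.0, 11.0, 7.0, 5.0, 3.0, 0.0 m³/s.
ΣQ_DR = 117.0 m³/s.
With Δt = 6 h = 21600 s, V = ΣQ_DR · Δt = 117.0 × 21600 = 2.53 × 10^6 m³.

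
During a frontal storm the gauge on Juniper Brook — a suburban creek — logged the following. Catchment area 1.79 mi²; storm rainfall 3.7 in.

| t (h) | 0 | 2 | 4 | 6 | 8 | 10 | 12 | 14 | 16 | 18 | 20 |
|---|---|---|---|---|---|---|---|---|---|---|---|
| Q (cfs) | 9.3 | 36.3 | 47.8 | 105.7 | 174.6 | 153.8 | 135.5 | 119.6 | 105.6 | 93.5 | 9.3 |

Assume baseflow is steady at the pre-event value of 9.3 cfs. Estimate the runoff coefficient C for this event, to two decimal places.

ΣQ_DR = 888.7 cfs; V = ΣQ_DR·Δt = 6.399 × 10^6 ft³.
Runoff depth d = V / A = 1.539 in.
C = d / P = 1.539 / 3.7 = 0.42.

C ≈ 0.42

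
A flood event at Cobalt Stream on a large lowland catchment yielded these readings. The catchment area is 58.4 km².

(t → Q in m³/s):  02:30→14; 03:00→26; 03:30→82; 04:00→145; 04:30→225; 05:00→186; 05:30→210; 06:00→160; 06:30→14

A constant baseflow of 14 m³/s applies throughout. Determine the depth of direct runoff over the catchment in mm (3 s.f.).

Direct runoff: 0.0, 12.0, 68.0, 131.0, 211.0, 172.0, 196.0, 146.0, 0.0 m³/s; ΣQ_DR = 936.0 m³/s.
V = ΣQ_DR · Δt = 936.0 × 1800 s = 1.685 × 10^6 m³.
Over A = 58.4 km², depth = V / A = 28.8 mm.

d ≈ 28.8 mm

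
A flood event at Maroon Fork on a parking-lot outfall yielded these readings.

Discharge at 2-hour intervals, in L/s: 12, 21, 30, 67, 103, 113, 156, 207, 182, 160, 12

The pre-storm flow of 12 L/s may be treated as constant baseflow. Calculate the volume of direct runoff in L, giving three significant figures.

Direct-runoff ordinates (Q − Q_b): 0.0, 9.0, 18.0, 55.0, 91.0, 101.0, 144.0, 195.0, 170.0, 148.0, 0.0 L/s.
ΣQ_DR = 931.0 L/s.
With Δt = 2 h = 7200 s, V = ΣQ_DR · Δt = 931.0 × 7200 = 6.70 × 10^6 L.

V ≈ 6.70 × 10^6 L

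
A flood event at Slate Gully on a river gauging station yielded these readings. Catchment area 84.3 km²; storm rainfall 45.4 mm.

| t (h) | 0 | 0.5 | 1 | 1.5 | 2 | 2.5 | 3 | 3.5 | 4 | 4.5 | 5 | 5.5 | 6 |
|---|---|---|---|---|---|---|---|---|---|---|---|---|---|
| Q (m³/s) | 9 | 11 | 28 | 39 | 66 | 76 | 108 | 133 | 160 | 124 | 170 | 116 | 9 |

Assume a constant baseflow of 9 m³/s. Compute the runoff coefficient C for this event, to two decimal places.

C ≈ 0.44

ΣQ_DR = 932.0 m³/s; V = ΣQ_DR·Δt = 1.678 × 10^6 m³.
Runoff depth d = V / A = 19.90 mm.
C = d / P = 19.90 / 45.4 = 0.44.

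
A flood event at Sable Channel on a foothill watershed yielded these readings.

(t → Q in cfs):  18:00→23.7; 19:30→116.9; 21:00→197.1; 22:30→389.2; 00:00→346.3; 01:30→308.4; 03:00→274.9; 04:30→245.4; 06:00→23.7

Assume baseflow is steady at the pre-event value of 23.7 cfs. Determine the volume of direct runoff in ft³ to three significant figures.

V ≈ 9.25 × 10^6 ft³

Direct-runoff ordinates (Q − Q_b): 0.0, 93.2, 173.4, 365.5, 322.6, 284.7, 251.2, 221.7, 0.0 cfs.
ΣQ_DR = 1712 cfs.
With Δt = 1.5 h = 5400 s, V = ΣQ_DR · Δt = 1712 × 5400 = 9.25 × 10^6 ft³.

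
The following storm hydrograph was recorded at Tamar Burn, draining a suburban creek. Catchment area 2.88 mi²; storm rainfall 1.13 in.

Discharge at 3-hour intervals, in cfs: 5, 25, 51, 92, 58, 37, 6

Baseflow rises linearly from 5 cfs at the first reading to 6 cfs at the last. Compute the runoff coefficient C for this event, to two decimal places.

C ≈ 0.34

ΣQ_DR = 235.5 cfs; V = ΣQ_DR·Δt = 2.543 × 10^6 ft³.
Runoff depth d = V / A = 0.3801 in.
C = d / P = 0.3801 / 1.13 = 0.34.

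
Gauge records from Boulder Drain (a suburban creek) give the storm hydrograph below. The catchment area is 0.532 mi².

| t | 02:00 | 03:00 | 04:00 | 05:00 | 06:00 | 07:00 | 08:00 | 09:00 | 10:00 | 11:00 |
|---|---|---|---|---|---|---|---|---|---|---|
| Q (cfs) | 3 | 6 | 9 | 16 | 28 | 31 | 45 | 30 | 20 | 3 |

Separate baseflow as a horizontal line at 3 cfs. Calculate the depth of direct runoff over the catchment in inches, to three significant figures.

d ≈ 0.469 in

Direct runoff: 0.0, 3.0, 6.0, 13.0, 25.0, 28.0, 42.0, 27.0, 17.0, 0.0 cfs; ΣQ_DR = 161.0 cfs.
V = ΣQ_DR · Δt = 161.0 × 3600 s = 5.796 × 10^5 ft³.
Over A = 0.532 mi², depth = V / A = 0.469 in.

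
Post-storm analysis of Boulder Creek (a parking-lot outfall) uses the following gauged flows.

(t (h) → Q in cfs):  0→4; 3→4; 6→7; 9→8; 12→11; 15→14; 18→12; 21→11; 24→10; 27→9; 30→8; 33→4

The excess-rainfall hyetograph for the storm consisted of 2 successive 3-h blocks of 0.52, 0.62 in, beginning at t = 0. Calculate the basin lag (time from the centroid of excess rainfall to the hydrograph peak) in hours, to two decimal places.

Centroid of excess rainfall: t_c = Σ P_i·t̄_i / ΣP_i = 3.1316 h (block centres at 1.5, 4.5 h).
Hydrograph peak occurs at t = 15 h, so basin lag t_L = 15 − 3.1316 = 11.87 h.

t_L ≈ 11.87 h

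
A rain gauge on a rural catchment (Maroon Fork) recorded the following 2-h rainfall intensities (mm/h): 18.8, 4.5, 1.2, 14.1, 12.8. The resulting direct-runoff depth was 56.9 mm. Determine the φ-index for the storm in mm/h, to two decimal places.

Only the 3 blocks with intensity above φ contribute runoff: 18.8, 14.1, 12.8 mm/h.
Σ(I−φ)·Δt = d  ⇒  (18.8+14.1+12.8 − 3φ)·2 = 56.9
φ = (45.70 − 56.9/2) / 3 = 5.75 mm/h.

φ ≈ 5.75 mm/h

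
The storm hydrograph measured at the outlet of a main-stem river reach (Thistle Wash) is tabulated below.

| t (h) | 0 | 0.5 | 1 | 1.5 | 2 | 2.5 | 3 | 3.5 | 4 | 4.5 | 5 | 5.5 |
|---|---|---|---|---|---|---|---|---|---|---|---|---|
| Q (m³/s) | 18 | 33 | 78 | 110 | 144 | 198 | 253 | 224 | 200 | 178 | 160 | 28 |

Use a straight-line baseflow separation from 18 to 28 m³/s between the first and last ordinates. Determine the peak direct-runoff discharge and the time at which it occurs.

Q_p = 229.55 m³/s at t = 3 h

Subtracting baseflow gives direct-runoff ordinates: 0.00, 14.09, 58.18, 89.27, 122.36, 175.45, 229.55, 199.64, 174.73, 151.82, 132.91, 0.00 m³/s.
The maximum is 229.55 m³/s, occurring at the reading for t = 3 h.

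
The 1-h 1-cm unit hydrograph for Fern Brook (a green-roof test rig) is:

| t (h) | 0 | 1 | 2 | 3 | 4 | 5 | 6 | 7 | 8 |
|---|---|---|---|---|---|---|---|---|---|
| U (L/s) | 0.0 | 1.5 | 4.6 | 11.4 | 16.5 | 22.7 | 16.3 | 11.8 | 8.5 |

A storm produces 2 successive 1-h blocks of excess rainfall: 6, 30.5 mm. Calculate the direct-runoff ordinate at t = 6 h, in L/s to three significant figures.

Q ≈ 79.0 L/s

By discrete convolution, Q_j = Σ (P_i / 10 mm) · U_{j−i}.
At t = 6 h (j=6): Q = (6/10)·16.3 + (30.5/10)·22.7 = 79.0 L/s.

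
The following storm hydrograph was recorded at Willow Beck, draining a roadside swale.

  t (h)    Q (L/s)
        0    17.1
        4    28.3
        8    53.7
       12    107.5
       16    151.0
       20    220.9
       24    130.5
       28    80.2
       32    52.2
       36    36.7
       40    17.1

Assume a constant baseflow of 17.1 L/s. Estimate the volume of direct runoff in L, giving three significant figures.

V ≈ 1.02 × 10^7 L

Direct-runoff ordinates (Q − Q_b): 0.0, 11.2, 36.6, 90.4, 133.9, 203.8, 113.4, 63.1, 35.1, 19.6, 0.0 L/s.
ΣQ_DR = 707.1 L/s.
With Δt = 4 h = 14400 s, V = ΣQ_DR · Δt = 707.1 × 14400 = 1.02 × 10^7 L.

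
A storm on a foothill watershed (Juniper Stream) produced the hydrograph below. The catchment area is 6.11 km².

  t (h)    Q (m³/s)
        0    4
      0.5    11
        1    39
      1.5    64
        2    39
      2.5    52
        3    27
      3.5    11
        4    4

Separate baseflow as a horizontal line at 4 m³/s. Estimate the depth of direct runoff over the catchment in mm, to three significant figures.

d ≈ 63.3 mm

Direct runoff: 0.0, 7.0, 35.0, 60.0, 35.0, 48.0, 23.0, 7.0, 0.0 m³/s; ΣQ_DR = 215.0 m³/s.
V = ΣQ_DR · Δt = 215.0 × 1800 s = 3.870 × 10^5 m³.
Over A = 6.11 km², depth = V / A = 63.3 mm.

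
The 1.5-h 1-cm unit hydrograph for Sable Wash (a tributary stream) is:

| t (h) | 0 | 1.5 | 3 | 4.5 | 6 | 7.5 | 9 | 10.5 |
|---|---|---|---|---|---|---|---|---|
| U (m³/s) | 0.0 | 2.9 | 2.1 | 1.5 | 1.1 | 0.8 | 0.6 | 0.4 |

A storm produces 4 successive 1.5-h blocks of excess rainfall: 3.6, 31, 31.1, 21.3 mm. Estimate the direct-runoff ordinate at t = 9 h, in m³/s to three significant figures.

Q ≈ 9.31 m³/s

By discrete convolution, Q_j = Σ (P_i / 10 mm) · U_{j−i}.
At t = 9 h (j=6): Q = (3.6/10)·0.6 + (31/10)·0.8 + (31.1/10)·1.1 + (21.3/10)·1.5 = 9.31 m³/s.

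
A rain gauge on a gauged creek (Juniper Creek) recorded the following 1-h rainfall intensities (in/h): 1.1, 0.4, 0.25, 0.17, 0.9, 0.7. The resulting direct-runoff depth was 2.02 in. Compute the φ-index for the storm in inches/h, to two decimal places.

φ ≈ 0.27 in/h

Only the 4 blocks with intensity above φ contribute runoff: 1.1, 0.4, 0.9, 0.7 in/h.
Σ(I−φ)·Δt = d  ⇒  (1.1+0.4+0.9+0.7 − 4φ)·1 = 2.02
φ = (3.100 − 2.02/1) / 4 = 0.27 in/h.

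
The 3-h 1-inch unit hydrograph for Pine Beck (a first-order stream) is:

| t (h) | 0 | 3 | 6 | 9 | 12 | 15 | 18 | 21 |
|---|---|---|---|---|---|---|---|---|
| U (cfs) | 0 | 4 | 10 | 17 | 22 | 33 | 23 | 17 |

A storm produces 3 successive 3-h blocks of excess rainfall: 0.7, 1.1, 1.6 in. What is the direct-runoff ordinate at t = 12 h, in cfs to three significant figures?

Q ≈ 50.1 cfs

By discrete convolution, Q_j = Σ (P_i / 1 in) · U_{j−i}.
At t = 12 h (j=4): Q = (0.7/1)·22 + (1.1/1)·17 + (1.6/1)·10 = 50.1 cfs.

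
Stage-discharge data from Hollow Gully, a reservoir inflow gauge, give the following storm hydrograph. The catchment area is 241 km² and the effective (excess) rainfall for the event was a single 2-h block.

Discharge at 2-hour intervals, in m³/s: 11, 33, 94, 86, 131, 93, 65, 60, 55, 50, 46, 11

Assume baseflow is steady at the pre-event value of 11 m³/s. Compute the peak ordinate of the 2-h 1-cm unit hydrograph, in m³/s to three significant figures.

U_p ≈ 66.6 m³/s

Direct runoff: 0.0, 22.0, 83.0, 75.0, 120.0, 82.0, 54.0, 49.0, 44.0, 39.0, 35.0, 0.0 m³/s; ΣQ_DR = 603.0 m³/s, peak = 120.0 m³/s.
Runoff depth d = ΣQ_DR·Δt / A = 603.0 × 7200 / (241 km²) = 18.01 mm.
The 1-cm UH is the DRH scaled by (10 mm)/d, so U_p = 120.0 × 10/18.01 = 66.6 m³/s.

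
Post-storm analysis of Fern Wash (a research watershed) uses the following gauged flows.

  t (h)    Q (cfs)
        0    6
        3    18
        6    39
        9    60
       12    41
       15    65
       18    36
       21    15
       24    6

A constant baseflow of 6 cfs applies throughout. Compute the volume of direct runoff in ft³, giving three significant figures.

Direct-runoff ordinates (Q − Q_b): 0.0, 12.0, 33.0, 54.0, 35.0, 59.0, 30.0, 9.0, 0.0 cfs.
ΣQ_DR = 232.0 cfs.
With Δt = 3 h = 10800 s, V = ΣQ_DR · Δt = 232.0 × 10800 = 2.51 × 10^6 ft³.

V ≈ 2.51 × 10^6 ft³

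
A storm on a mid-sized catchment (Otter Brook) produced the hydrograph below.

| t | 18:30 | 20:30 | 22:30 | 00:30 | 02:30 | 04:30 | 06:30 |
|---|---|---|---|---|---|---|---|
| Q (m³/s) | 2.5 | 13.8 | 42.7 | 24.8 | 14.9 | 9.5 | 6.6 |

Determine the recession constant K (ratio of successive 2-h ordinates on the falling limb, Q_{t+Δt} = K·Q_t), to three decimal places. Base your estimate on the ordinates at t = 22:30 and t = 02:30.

Using the recession-limb readings at t = 22:30 and t = 02:30: Q falls from 42.7 to 14.9 m³/s over 2 intervals.
K = (Q₂/Q₁)^(1/2) = (14.9/42.7)^(1/2) = 0.591.

K ≈ 0.591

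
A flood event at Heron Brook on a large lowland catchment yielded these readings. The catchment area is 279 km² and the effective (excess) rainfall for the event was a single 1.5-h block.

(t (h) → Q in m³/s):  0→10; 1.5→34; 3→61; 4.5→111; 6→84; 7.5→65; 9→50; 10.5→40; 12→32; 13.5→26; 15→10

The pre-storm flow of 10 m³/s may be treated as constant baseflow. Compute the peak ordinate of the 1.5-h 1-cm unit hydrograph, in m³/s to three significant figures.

Direct runoff: 0.0, 24.0, 51.0, 101.0, 74.0, 55.0, 40.0, 30.0, 22.0, 16.0, 0.0 m³/s; ΣQ_DR = 413.0 m³/s, peak = 101.0 m³/s.
Runoff depth d = ΣQ_DR·Δt / A = 413.0 × 5400 / (279 km²) = 7.994 mm.
The 1-cm UH is the DRH scaled by (10 mm)/d, so U_p = 101.0 × 10/7.994 = 126 m³/s.

U_p ≈ 126 m³/s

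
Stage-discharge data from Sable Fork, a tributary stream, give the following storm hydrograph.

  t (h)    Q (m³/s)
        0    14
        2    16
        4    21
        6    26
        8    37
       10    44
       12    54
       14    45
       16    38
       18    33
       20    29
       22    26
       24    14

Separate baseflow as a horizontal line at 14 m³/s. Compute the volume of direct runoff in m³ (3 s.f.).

Direct-runoff ordinates (Q − Q_b): 0.0, 2.0, 7.0, 12.0, 23.0, 30.0, 40.0, 31.0, 24.0, 19.0, 15.0, 12.0, 0.0 m³/s.
ΣQ_DR = 215.0 m³/s.
With Δt = 2 h = 7200 s, V = ΣQ_DR · Δt = 215.0 × 7200 = 1.55 × 10^6 m³.

V ≈ 1.55 × 10^6 m³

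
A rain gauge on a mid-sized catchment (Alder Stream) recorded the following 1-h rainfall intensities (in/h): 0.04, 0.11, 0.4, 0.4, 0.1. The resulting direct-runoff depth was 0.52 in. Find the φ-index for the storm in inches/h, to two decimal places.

φ ≈ 0.14 in/h

Only the 2 blocks with intensity above φ contribute runoff: 0.4, 0.4 in/h.
Σ(I−φ)·Δt = d  ⇒  (0.4+0.4 − 2φ)·1 = 0.52
φ = (0.8000 − 0.52/1) / 2 = 0.14 in/h.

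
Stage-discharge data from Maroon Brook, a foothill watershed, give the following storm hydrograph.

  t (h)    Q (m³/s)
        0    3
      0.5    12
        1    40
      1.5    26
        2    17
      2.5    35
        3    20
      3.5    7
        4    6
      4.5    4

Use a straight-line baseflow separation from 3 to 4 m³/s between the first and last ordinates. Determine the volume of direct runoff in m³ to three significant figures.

V ≈ 2.43 × 10^5 m³

Direct-runoff ordinates (Q − Q_b): 0.00, 8.89, 36.78, 22.67, 13.56, 31.44, 16.33, 3.22, 2.11, 0.00 m³/s.
ΣQ_DR = 135.0 m³/s.
With Δt = 0.5 h = 1800 s, V = ΣQ_DR · Δt = 135.0 × 1800 = 2.43 × 10^5 m³.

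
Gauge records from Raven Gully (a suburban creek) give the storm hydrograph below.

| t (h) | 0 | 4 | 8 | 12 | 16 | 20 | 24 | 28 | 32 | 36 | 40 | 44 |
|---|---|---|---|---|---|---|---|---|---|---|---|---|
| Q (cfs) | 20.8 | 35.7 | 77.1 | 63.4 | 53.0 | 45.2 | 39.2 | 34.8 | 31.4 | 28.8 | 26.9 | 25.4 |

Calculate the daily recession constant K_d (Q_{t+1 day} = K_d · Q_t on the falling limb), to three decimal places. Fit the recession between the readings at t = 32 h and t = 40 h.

Between t = 32 h and t = 40 h the flow falls from 31.4 to 26.9 cfs over 2×4 h = 8 h.
Per-interval ratio K = (26.9/31.4)^(1/2) = 0.9256; K_d = K^(24/4) = 0.629.

K_d ≈ 0.629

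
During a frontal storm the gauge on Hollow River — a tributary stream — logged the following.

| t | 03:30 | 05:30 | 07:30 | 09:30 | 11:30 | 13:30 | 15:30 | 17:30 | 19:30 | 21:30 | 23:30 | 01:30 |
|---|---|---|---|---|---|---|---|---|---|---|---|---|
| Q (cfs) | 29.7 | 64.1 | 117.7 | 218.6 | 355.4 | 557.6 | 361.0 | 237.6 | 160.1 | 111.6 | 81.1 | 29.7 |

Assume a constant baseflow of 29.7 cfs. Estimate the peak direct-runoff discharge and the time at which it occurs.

Q_p = 527.9 cfs at t = 13:30

Subtracting baseflow gives direct-runoff ordinates: 0.0, 34.4, 88.0, 188.9, 325.7, 527.9, 331.3, 207.9, 130.4, 81.9, 51.4, 0.0 cfs.
The maximum is 527.9 cfs, occurring at the reading for t = 13:30.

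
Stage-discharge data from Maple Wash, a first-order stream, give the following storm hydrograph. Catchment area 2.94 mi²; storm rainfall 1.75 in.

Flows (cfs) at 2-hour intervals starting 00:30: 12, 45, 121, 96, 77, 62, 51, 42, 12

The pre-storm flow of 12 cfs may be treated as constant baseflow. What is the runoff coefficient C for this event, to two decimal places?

ΣQ_DR = 410.0 cfs; V = ΣQ_DR·Δt = 2.952 × 10^6 ft³.
Runoff depth d = V / A = 0.4322 in.
C = d / P = 0.4322 / 1.75 = 0.25.

C ≈ 0.25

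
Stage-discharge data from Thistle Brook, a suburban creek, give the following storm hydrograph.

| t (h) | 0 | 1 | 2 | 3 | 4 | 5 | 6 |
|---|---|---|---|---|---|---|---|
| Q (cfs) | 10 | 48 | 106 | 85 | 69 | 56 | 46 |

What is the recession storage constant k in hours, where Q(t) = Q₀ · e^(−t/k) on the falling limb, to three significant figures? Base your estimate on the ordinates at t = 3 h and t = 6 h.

k ≈ 4.89 h

On the falling limb, Q drops from 85 to 46 cfs between t = 3 h and t = 6 h (Δt = 3 h).
k = −Δt / ln(Q₂/Q₁) = −3 / ln(46/85) = 4.89 h.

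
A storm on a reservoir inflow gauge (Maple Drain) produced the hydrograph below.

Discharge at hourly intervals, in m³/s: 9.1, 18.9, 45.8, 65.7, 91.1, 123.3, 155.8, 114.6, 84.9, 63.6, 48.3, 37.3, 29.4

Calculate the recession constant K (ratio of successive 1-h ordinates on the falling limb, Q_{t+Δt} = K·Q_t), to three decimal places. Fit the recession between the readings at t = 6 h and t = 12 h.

Using the recession-limb readings at t = 6 h and t = 12 h: Q falls from 155.8 to 29.4 m³/s over 6 intervals.
K = (Q₂/Q₁)^(1/6) = (29.4/155.8)^(1/6) = 0.757.

K ≈ 0.757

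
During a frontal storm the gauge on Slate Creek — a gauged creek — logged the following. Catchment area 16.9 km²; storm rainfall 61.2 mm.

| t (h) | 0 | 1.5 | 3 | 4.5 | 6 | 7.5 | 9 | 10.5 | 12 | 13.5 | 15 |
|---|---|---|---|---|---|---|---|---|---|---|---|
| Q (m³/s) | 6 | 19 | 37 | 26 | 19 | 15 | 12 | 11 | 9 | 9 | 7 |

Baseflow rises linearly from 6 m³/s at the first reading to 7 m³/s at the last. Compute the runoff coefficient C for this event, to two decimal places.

C ≈ 0.51

ΣQ_DR = 98.50 m³/s; V = ΣQ_DR·Δt = 5.319 × 10^5 m³.
Runoff depth d = V / A = 31.47 mm.
C = d / P = 31.47 / 61.2 = 0.51.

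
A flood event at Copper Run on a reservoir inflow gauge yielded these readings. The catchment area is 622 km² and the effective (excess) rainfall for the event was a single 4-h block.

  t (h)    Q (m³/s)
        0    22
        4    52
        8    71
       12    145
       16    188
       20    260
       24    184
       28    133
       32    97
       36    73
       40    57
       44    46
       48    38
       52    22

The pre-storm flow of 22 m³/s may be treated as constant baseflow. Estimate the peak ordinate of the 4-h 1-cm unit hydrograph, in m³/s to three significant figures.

U_p ≈ 95.2 m³/s

Direct runoff: 0.0, 30.0, 49.0, 123.0, 166.0, 238.0, 162.0, 111.0, 75.0, 51.0, 35.0, 24.0, 16.0, 0.0 m³/s; ΣQ_DR = 1080 m³/s, peak = 238.0 m³/s.
Runoff depth d = ΣQ_DR·Δt / A = 1080 × 14400 / (622 km²) = 25.00 mm.
The 1-cm UH is the DRH scaled by (10 mm)/d, so U_p = 238.0 × 10/25.00 = 95.2 m³/s.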